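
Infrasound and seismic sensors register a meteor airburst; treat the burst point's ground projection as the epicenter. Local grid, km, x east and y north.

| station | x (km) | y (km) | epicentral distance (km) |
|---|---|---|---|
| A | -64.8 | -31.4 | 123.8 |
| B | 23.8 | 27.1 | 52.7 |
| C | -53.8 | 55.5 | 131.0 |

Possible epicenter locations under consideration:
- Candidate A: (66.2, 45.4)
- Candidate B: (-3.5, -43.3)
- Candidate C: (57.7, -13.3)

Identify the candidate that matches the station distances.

For each candidate, compare |candidate − station| to the reported distance:
Candidate A: residuals A 28.1, B 6.5, C 10.6 → max 28.1 km
Candidate B: residuals A 61.4, B 22.8, C 20.1 → max 61.4 km
Candidate C: residuals A 0.0, B 0.0, C 0.0 → max 0.0 km
Only Candidate C has all residuals ≈ 0.

Candidate C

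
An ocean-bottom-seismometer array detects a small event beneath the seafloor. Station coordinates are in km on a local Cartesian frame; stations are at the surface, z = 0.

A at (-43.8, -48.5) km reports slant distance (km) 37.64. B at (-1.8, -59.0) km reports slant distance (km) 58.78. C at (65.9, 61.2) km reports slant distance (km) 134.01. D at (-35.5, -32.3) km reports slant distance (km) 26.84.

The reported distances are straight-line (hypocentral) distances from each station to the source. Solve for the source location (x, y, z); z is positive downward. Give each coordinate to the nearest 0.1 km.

x ≈ -38.5 km, y ≈ -19.5 km, depth ≈ 23.4 km

Each station gives a sphere (x−x_i)² + (y−y_i)² + z² = d_i² (stations at z=0).
Subtracting the A sphere from B and C: z² cancels, leaving linear equations in x and y:
84.0 x − 21.0 y = -2824.77
219.4 x + 219.4 y = -12724.35
Solving: x ≈ -38.502, y ≈ -19.494 km (keep extra digits for the depth step; rounded: -38.5, -19.5).
Then from the A sphere: z² = 37.64² − (x + 43.8)² − (y + 48.5)² with x = -38.502, y = -19.494, so z ≈ 23.396 ≈ 23.4 km.
Check against D (with the unrounded solution): distance 26.84 ≈ 26.84 km. ✓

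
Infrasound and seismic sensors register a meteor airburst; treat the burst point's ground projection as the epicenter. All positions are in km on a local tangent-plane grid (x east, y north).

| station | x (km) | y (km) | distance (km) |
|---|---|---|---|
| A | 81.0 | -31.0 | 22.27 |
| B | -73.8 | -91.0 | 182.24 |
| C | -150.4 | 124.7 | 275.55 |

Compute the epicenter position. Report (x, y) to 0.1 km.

Circle about each station: (x − 81.0)² + (y + 31.0)² = 22.27²; (x + 73.8)² + (y + 91.0)² = 182.24²; (x + 150.4)² + (y − 124.7)² = 275.55².
Subtracting the A equation from the B and C equations removes the quadratic terms:
-309.6 x − 120.0 y = -26510.02
-462.8 x + 311.4 y = -44783.60
Solving the 2×2 system: x ≈ 89.7, y ≈ -10.5 km.
Check against A (with the unrounded x, y): √((x − 81.0)²+(y + 31.0)²) = 22.26 ≈ 22.27 km. ✓

(89.7, -10.5)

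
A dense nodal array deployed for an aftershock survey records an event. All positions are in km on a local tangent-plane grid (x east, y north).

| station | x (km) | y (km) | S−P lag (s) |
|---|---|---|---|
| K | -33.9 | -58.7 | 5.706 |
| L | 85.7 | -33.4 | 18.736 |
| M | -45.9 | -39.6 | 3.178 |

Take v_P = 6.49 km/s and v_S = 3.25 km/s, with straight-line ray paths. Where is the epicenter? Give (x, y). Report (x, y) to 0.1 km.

Distance from S−P lag: d = Δt · v_P v_S / (v_P − v_S) = Δt · (6.49·3.25)/(6.49−3.25) ≈ 6.5100·Δt.
So d_K = 37.15, d_L = 121.97, d_M = 20.69 km.
Circle about each station: (x + 33.9)² + (y + 58.7)² = 37.15²; (x − 85.7)² + (y + 33.4)² = 121.97²; (x + 45.9)² + (y + 39.6)² = 20.69².
Subtracting pairs of circle equations eliminates x²+y² and gives linear equations (the radical axes):
239.2 x + 50.6 y = -9631.41
-24.0 x + 38.2 y = 32.12
Solving the 2×2 system: x ≈ -35.7, y ≈ -21.6 km.

(-35.7, -21.6)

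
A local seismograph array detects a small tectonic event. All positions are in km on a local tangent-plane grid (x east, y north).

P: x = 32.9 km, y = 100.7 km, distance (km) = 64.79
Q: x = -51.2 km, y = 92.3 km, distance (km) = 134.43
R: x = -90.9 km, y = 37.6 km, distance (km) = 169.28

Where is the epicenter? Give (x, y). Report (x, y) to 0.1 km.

Circle about each station: (x − 32.9)² + (y − 100.7)² = 64.79²; (x + 51.2)² + (y − 92.3)² = 134.43²; (x + 90.9)² + (y − 37.6)² = 169.28².
Subtracting the P equation from the Q and R equations removes the quadratic terms:
-168.2 x − 16.8 y = -13955.85
-247.6 x − 126.2 y = -26004.30
Solving the 2×2 system: x ≈ 77.6, y ≈ 53.8 km.
Check against P (with the unrounded x, y): √((x − 32.9)²+(y − 100.7)²) = 64.78 ≈ 64.79 km. ✓

x ≈ 77.6 km, y ≈ 53.8 km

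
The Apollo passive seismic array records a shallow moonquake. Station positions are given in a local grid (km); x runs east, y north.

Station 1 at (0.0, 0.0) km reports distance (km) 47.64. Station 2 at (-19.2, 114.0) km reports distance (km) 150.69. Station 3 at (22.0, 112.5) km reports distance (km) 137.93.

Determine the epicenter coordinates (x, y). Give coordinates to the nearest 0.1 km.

41.1 km east, -24.1 km north

Circle about each station: x² + y² = 47.64²; (x + 19.2)² + (y − 114.0)² = 150.69²; (x − 22.0)² + (y − 112.5)² = 137.93².
Subtracting pairs of circle equations eliminates x²+y² and gives linear equations (the radical axes):
-38.4 x + 228.0 y = -7073.27
44.0 x + 225.0 y = -3614.87
Solving the 2×2 system: x ≈ 41.1, y ≈ -24.1 km.
Check against Station 1 (with the unrounded x, y): √(x²+y²) = 47.64 ≈ 47.64 km. ✓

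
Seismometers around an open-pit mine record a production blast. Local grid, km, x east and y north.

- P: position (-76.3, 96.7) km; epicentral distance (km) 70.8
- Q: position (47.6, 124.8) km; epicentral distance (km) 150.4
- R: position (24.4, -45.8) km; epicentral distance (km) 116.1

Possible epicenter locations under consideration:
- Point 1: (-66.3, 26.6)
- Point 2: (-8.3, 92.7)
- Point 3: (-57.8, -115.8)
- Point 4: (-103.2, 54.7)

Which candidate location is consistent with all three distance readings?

For each candidate, compare |candidate − station| to the reported distance:
Point 1: residuals P 0.0, Q 0.0, R 0.0 → max 0.0 km
Point 2: residuals P 2.7, Q 85.9, R 26.2 → max 85.9 km
Point 3: residuals P 142.5, Q 112.3, R 8.1 → max 142.5 km
Point 4: residuals P 20.9, Q 15.9, R 46.3 → max 46.3 km
Only Point 1 has all residuals ≈ 0.

Point 1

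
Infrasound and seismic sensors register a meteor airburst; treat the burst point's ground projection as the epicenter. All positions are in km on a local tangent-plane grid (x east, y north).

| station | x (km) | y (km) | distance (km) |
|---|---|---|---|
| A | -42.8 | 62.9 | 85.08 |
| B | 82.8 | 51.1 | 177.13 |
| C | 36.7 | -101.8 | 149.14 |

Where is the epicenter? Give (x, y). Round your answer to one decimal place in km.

(-82.6, -12.3)

Circle about each station: (x + 42.8)² + (y − 62.9)² = 85.08²; (x − 82.8)² + (y − 51.1)² = 177.13²; (x − 36.7)² + (y + 101.8)² = 149.14².
Subtracting the A equation from the B and C equations removes the quadratic terms:
251.2 x − 23.6 y = -20457.63
159.0 x − 329.4 y = -9082.25
Solving the 2×2 system: x ≈ -82.6, y ≈ -12.3 km.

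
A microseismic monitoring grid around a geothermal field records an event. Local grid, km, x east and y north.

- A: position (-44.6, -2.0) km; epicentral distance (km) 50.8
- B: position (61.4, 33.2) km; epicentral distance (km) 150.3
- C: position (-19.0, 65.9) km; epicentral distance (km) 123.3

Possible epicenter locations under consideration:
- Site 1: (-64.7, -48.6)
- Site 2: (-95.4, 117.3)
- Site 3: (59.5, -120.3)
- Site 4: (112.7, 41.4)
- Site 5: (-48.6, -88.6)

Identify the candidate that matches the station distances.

For each candidate, compare |candidate − station| to the reported distance:
Site 1: residuals A 0.0, B 0.0, C 0.0 → max 0.0 km
Site 2: residuals A 78.9, B 27.6, C 31.2 → max 78.9 km
Site 3: residuals A 106.8, B 3.2, C 78.8 → max 106.8 km
Site 4: residuals A 112.4, B 98.3, C 10.7 → max 112.4 km
Site 5: residuals A 35.9, B 13.8, C 34.0 → max 35.9 km
Only Site 1 has all residuals ≈ 0.

Site 1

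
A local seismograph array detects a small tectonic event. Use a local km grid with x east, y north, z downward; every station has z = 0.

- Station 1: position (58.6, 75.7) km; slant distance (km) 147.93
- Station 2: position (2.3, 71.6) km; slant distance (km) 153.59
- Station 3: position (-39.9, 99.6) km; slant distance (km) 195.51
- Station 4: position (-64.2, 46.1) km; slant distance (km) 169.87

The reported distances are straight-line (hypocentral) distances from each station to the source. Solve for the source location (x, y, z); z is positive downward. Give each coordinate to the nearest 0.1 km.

(55.6, -63.6, 49.7)

Each station gives a sphere (x−x_i)² + (y−y_i)² + z² = d_i² (stations at z=0).
Subtracting the Station 1 sphere from Station 2 and Station 3: z² cancels, leaving linear equations in x and y:
-112.6 x − 8.2 y = -5739.20
-197.0 x + 47.8 y = -13993.16
Solving: x ≈ 55.601, y ≈ -63.593 km (keep extra digits for the depth step; rounded: 55.6, -63.6).
Then from the Station 1 sphere: z² = 147.93² − (x − 58.6)² − (y − 75.7)² with x = 55.601, y = -63.593, so z ≈ 49.717 ≈ 49.7 km.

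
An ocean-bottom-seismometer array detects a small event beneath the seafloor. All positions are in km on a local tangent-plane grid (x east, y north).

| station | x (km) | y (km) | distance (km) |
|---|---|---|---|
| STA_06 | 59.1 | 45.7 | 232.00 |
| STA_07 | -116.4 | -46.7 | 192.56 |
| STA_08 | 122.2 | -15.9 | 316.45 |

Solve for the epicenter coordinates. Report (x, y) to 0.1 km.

(-151.7, 142.6)

Circle about each station: (x − 59.1)² + (y − 45.7)² = 232.00²; (x + 116.4)² + (y + 46.7)² = 192.56²; (x − 122.2)² + (y + 15.9)² = 316.45².
Subtracting the STA_06 equation from the STA_07 and STA_08 equations removes the quadratic terms:
-351.0 x − 184.8 y = 26893.20
126.2 x − 123.2 y = -36712.25
Solving the 2×2 system: x ≈ -151.7, y ≈ 142.6 km.
Check against STA_06 (with the unrounded x, y): √((x − 59.1)²+(y − 45.7)²) = 232.00 ≈ 232.00 km. ✓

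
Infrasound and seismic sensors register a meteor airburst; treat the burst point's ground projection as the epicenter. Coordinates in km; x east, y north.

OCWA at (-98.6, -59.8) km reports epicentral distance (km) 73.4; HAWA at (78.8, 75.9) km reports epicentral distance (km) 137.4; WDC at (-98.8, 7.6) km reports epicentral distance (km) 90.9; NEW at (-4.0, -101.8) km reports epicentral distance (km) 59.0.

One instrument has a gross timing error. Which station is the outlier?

Solve using three stations at a time. Using OCWA, WDC, NEW (subtract circle equations pairwise → linear system) gives (x, y) ≈ (-26.3, -47.2).
Distances from that point to each station vs reported:
  OCWA: calculated 73.4 vs reported 73.4 → residual 0.0 km
  HAWA: calculated 161.9 vs reported 137.4 → residual 24.5 km
  WDC: calculated 90.9 vs reported 90.9 → residual 0.0 km
  NEW: calculated 59.0 vs reported 59.0 → residual 0.0 km
OCWA, WDC, NEW are mutually consistent (residuals ≈ 0); HAWA is off by 24.5 km.

HAWA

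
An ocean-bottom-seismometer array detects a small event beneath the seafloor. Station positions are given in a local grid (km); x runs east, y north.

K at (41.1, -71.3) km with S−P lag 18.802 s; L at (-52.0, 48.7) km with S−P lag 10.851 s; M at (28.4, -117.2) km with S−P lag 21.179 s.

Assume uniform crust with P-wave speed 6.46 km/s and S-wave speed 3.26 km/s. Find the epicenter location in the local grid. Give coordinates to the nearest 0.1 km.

-71.5 km east, -20.0 km north

Distance from S−P lag: d = Δt · v_P v_S / (v_P − v_S) = Δt · (6.46·3.26)/(6.46−3.26) ≈ 6.5811·Δt.
So d_K = 123.74, d_L = 71.41, d_M = 139.38 km.
Circle about each station: (x − 41.1)² + (y + 71.3)² = 123.74²; (x + 52.0)² + (y − 48.7)² = 71.41²; (x − 28.4)² + (y + 117.2)² = 139.38².
Subtracting the K equation from the L and M equations removes the quadratic terms:
-186.2 x + 240.0 y = 8514.99
-25.4 x − 91.8 y = 3654.30
Solving the 2×2 system: x ≈ -71.5, y ≈ -20.0 km.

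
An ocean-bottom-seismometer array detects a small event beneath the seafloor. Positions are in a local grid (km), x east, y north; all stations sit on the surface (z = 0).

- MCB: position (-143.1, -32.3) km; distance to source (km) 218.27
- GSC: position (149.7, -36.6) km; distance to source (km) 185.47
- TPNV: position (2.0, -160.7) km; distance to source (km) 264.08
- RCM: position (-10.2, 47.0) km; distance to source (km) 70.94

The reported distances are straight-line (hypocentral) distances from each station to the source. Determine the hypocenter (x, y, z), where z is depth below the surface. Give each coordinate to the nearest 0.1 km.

Each station gives a sphere (x−x_i)² + (y−y_i)² + z² = d_i² (stations at z=0).
Subtracting the MCB sphere from GSC and TPNV: z² cancels, leaving linear equations in x and y:
585.6 x − 8.6 y = 15471.42
290.2 x − 256.8 y = -17788.86
Solving: x ≈ 27.900, y ≈ 100.800 km (keep extra digits for the depth step; rounded: 27.9, 100.8).
Then from the MCB sphere: z² = 218.27² − (x + 143.1)² − (y + 32.3)² with x = 27.900, y = 100.800, so z ≈ 26.176 ≈ 26.2 km.

(27.9, 100.8, 26.2)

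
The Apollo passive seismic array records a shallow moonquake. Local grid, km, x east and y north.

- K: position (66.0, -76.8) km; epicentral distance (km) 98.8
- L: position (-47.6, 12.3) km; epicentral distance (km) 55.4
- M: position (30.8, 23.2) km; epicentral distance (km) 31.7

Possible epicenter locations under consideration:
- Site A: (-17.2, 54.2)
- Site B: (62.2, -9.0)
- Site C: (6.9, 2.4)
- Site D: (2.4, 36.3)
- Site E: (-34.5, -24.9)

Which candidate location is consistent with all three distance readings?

For each candidate, compare |candidate − station| to the reported distance:
Site A: residuals K 56.4, L 3.6, M 25.4 → max 56.4 km
Site B: residuals K 30.9, L 56.4, M 13.3 → max 56.4 km
Site C: residuals K 0.0, L 0.0, M 0.0 → max 0.0 km
Site D: residuals K 31.0, L 0.1, M 0.4 → max 31.0 km
Site E: residuals K 14.3, L 16.0, M 49.4 → max 49.4 km
Only Site C has all residuals ≈ 0.

Site C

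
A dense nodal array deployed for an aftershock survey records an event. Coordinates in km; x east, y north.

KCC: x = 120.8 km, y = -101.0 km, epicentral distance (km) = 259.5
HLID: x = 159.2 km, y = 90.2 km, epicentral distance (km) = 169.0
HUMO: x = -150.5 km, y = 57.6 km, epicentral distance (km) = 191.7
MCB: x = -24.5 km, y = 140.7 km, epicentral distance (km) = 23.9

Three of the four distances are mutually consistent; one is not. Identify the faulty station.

HUMO

Solve using three stations at a time. Using KCC, HLID, MCB (subtract circle equations pairwise → linear system) gives (x, y) ≈ (-6.1, 125.4).
Distances from that point to each station vs reported:
  KCC: calculated 259.5 vs reported 259.5 → residual 0.0 km
  HLID: calculated 169.0 vs reported 169.0 → residual 0.0 km
  HUMO: calculated 159.5 vs reported 191.7 → residual 32.2 km
  MCB: calculated 24.0 vs reported 23.9 → residual 0.1 km
KCC, HLID, MCB are mutually consistent (residuals ≈ 0); HUMO is off by 32.2 km.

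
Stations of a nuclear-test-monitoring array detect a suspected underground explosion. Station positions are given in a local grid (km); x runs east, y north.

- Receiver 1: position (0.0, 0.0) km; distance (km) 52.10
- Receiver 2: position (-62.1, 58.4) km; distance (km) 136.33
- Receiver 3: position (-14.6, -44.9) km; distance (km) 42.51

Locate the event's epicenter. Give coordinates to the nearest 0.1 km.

27.9 km east, -44.0 km north

Circle about each station: x² + y² = 52.10²; (x + 62.1)² + (y − 58.4)² = 136.33²; (x + 14.6)² + (y + 44.9)² = 42.51².
Subtracting the Receiver 1 equation from the Receiver 2 and Receiver 3 equations removes the quadratic terms:
-124.2 x + 116.8 y = -8604.49
-29.2 x − 89.8 y = 3136.48
Solving the 2×2 system: x ≈ 27.9, y ≈ -44.0 km.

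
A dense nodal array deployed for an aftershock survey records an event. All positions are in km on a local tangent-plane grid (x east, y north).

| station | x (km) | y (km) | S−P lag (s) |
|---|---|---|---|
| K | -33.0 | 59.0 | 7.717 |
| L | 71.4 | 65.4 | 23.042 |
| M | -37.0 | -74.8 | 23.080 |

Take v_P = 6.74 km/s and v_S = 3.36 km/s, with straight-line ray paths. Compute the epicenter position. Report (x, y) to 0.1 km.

x ≈ -82.8 km, y ≈ 72.9 km

Distance from S−P lag: d = Δt · v_P v_S / (v_P − v_S) = Δt · (6.74·3.36)/(6.74−3.36) ≈ 6.7001·Δt.
So d_K = 51.70, d_L = 154.38, d_M = 154.64 km.
Circle about each station: (x + 33.0)² + (y − 59.0)² = 51.70²; (x − 71.4)² + (y − 65.4)² = 154.38²; (x + 37.0)² + (y + 74.8)² = 154.64².
Subtracting the K equation from the L and M equations removes the quadratic terms:
208.8 x + 12.8 y = -16355.17
-8.0 x − 267.6 y = -18846.60
Solving the 2×2 system: x ≈ -82.8, y ≈ 72.9 km.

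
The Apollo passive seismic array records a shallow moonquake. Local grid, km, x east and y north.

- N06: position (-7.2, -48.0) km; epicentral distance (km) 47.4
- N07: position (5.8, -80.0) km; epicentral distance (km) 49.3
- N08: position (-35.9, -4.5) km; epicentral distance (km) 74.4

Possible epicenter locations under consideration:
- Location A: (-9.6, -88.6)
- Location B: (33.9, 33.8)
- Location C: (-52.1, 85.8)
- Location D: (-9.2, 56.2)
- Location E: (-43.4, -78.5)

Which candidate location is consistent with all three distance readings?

Location E

For each candidate, compare |candidate − station| to the reported distance:
Location A: residuals N06 6.7, N07 31.7, N08 13.7 → max 31.7 km
Location B: residuals N06 44.1, N07 67.9, N08 5.2 → max 67.9 km
Location C: residuals N06 93.7, N07 126.3, N08 17.3 → max 126.3 km
Location D: residuals N06 56.8, N07 87.7, N08 8.1 → max 87.7 km
Location E: residuals N06 0.1, N07 0.1, N08 0.0 → max 0.1 km
Only Location E has all residuals ≈ 0.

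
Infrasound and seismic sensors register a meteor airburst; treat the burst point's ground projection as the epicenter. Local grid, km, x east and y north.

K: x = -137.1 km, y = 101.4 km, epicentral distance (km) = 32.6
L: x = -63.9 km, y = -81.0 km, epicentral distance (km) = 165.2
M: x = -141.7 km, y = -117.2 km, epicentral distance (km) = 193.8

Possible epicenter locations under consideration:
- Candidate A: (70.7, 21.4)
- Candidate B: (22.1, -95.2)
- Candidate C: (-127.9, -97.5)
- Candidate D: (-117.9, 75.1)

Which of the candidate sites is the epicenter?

For each candidate, compare |candidate − station| to the reported distance:
Candidate A: residuals K 190.1, L 3.9, M 59.8 → max 190.1 km
Candidate B: residuals K 220.4, L 78.0, M 28.5 → max 220.4 km
Candidate C: residuals K 166.5, L 99.1, M 169.7 → max 169.7 km
Candidate D: residuals K 0.0, L 0.0, M 0.0 → max 0.0 km
Only Candidate D has all residuals ≈ 0.

Candidate D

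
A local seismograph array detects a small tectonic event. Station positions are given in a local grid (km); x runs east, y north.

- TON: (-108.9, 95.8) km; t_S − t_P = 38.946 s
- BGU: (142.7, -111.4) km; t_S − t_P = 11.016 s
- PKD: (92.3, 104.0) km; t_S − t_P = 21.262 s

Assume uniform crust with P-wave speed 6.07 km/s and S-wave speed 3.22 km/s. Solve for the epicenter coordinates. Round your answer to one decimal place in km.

Distance from S−P lag: d = Δt · v_P v_S / (v_P − v_S) = Δt · (6.07·3.22)/(6.07−3.22) ≈ 6.8580·Δt.
So d_TON = 267.09, d_BGU = 75.55, d_PKD = 145.82 km.
Circle about each station: (x + 108.9)² + (y − 95.8)² = 267.09²; (x − 142.7)² + (y + 111.4)² = 75.55²; (x − 92.3)² + (y − 104.0)² = 145.82².
Subtracting pairs of circle equations eliminates x²+y² and gives linear equations (the radical axes):
503.2 x − 414.4 y = 77365.67
402.4 x + 16.4 y = 48372.04
Solving the 2×2 system: x ≈ 121.8, y ≈ -38.8 km.

121.8 km east, -38.8 km north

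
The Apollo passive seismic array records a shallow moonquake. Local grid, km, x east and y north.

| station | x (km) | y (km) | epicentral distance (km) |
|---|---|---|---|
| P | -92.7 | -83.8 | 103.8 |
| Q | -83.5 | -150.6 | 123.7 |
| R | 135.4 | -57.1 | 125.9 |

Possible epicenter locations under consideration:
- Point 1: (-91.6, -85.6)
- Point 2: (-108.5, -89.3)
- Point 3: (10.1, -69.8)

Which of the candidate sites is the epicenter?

For each candidate, compare |candidate − station| to the reported distance:
Point 1: residuals P 101.7, Q 58.2, R 102.9 → max 102.9 km
Point 2: residuals P 87.1, Q 57.5, R 120.1 → max 120.1 km
Point 3: residuals P 0.1, Q 0.0, R 0.0 → max 0.1 km
Only Point 3 has all residuals ≈ 0.

Point 3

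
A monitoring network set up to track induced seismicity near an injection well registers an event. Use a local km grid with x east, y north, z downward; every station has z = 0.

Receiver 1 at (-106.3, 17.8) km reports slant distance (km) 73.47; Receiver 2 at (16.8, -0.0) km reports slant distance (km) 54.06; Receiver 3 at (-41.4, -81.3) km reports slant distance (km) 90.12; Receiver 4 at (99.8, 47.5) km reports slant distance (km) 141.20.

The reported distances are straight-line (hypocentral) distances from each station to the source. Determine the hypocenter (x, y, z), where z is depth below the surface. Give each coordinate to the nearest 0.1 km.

Each station gives a sphere (x−x_i)² + (y−y_i)² + z² = d_i² (stations at z=0).
Subtracting the Receiver 1 sphere from Receiver 2 and Receiver 3: z² cancels, leaving linear equations in x and y:
246.2 x − 35.6 y = -8858.93
129.8 x − 198.2 y = -6016.65
Solving: x ≈ -34.898, y ≈ 7.502 km (keep extra digits for the depth step; rounded: -34.9, 7.5).
Then from the Receiver 1 sphere: z² = 73.47² − (x + 106.3)² − (y − 17.8)² with x = -34.898, y = 7.502, so z ≈ 13.912 ≈ 13.9 km.
Check against Receiver 4 (with the unrounded solution): distance 141.20 ≈ 141.20 km. ✓

x ≈ -34.9 km, y ≈ 7.5 km, depth ≈ 13.9 km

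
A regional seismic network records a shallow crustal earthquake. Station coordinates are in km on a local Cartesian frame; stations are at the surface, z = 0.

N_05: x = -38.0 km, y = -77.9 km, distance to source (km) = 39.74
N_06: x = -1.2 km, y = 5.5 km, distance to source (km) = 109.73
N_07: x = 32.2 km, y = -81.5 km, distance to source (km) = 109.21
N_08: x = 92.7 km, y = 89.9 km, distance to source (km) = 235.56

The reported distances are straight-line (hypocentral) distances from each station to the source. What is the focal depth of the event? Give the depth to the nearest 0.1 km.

9.8 km

Each station gives a sphere (x−x_i)² + (y−y_i)² + z² = d_i² (stations at z=0).
Subtracting the N_05 sphere from N_06 and N_07: z² cancels, leaving linear equations in x and y:
73.6 x + 166.8 y = -17942.13
140.4 x − 7.2 y = -10180.88
Solving: x ≈ -76.303, y ≈ -73.898 km (keep extra digits for the depth step; rounded: -76.3, -73.9).
Then from the N_05 sphere: z² = 39.74² − (x + 38.0)² − (y + 77.9)² with x = -76.303, y = -73.898, so z ≈ 9.805 ≈ 9.8 km.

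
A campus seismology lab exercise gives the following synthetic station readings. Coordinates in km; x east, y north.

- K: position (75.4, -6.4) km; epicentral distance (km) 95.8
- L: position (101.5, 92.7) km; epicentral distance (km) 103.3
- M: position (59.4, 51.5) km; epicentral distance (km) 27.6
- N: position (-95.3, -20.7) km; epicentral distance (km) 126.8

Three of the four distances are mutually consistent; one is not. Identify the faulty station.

Solve using three stations at a time. Using K, L, N (subtract circle equations pairwise → linear system) gives (x, y) ≈ (4.3, 57.8).
Distances from that point to each station vs reported:
  K: calculated 95.8 vs reported 95.8 → residual 0.0 km
  L: calculated 103.3 vs reported 103.3 → residual 0.0 km
  M: calculated 55.5 vs reported 27.6 → residual 27.9 km
  N: calculated 126.8 vs reported 126.8 → residual 0.0 km
K, L, N are mutually consistent (residuals ≈ 0); M is off by 27.9 km.

M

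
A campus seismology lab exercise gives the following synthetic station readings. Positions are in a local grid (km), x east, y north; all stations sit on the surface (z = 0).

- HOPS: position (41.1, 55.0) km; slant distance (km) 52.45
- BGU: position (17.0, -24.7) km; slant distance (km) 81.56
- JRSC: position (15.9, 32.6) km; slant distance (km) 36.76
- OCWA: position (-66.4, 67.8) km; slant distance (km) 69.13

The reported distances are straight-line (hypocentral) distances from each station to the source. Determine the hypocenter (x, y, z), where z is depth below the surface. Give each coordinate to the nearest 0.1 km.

Each station gives a sphere (x−x_i)² + (y−y_i)² + z² = d_i² (stations at z=0).
Subtracting the HOPS sphere from BGU and JRSC: z² cancels, leaving linear equations in x and y:
-48.2 x − 159.4 y = -7716.15
-50.4 x − 44.8 y = -1998.94
Solving: x ≈ -4.605, y ≈ 49.800 km (keep extra digits for the depth step; rounded: -4.6, 49.8).
Then from the HOPS sphere: z² = 52.45² − (x − 41.1)² − (y − 55.0)² with x = -4.605, y = 49.800, so z ≈ 25.200 ≈ 25.2 km.

x ≈ -4.6 km, y ≈ 49.8 km, depth ≈ 25.2 km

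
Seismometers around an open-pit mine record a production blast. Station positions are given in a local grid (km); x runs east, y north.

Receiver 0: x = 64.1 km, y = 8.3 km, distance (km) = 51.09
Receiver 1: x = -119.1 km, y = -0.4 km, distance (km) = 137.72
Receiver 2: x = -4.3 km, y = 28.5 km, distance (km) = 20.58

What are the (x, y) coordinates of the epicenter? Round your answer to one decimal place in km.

16.1 km east, 25.8 km north

Circle about each station: (x − 64.1)² + (y − 8.3)² = 51.09²; (x + 119.1)² + (y + 0.4)² = 137.72²; (x + 4.3)² + (y − 28.5)² = 20.58².
Subtracting pairs of circle equations eliminates x²+y² and gives linear equations (the radical axes):
-366.4 x − 17.4 y = -6349.34
-136.8 x + 40.4 y = -1160.31
Solving the 2×2 system: x ≈ 16.1, y ≈ 25.8 km.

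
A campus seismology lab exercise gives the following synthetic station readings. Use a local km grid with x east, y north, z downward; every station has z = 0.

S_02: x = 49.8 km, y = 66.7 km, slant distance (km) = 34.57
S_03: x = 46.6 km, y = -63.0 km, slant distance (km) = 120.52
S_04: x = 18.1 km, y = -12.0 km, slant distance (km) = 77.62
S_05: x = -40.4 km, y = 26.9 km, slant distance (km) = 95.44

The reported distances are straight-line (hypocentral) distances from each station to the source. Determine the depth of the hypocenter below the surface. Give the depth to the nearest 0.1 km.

31.6 km

Each station gives a sphere (x−x_i)² + (y−y_i)² + z² = d_i² (stations at z=0).
Subtracting the S_02 sphere from S_03 and S_04: z² cancels, leaving linear equations in x and y:
-6.4 x − 259.4 y = -14118.36
-63.4 x − 157.4 y = -11287.10
Solving: x ≈ 45.707, y ≈ 53.299 km (keep extra digits for the depth step; rounded: 45.7, 53.3).
Then from the S_02 sphere: z² = 34.57² − (x − 49.8)² − (y − 66.7)² with x = 45.707, y = 53.299, so z ≈ 31.603 ≈ 31.6 km.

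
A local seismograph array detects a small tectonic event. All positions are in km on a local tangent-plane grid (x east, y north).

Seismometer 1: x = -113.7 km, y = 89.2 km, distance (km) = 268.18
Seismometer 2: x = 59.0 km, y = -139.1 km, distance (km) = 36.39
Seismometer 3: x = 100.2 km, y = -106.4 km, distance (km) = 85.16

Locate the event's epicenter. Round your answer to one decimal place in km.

x ≈ 22.7 km, y ≈ -141.7 km

Circle about each station: (x + 113.7)² + (y − 89.2)² = 268.18²; (x − 59.0)² + (y + 139.1)² = 36.39²; (x − 100.2)² + (y + 106.4)² = 85.16².
Subtracting the Seismometer 1 equation from the Seismometer 2 and Seismometer 3 equations removes the quadratic terms:
345.4 x − 456.6 y = 72541.76
427.8 x − 391.2 y = 65144.96
Solving the 2×2 system: x ≈ 22.7, y ≈ -141.7 km.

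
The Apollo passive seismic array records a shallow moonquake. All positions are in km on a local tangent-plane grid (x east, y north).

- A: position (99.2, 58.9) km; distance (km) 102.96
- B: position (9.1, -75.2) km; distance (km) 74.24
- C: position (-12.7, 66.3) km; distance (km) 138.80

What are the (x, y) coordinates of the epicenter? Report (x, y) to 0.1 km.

Circle about each station: (x − 99.2)² + (y − 58.9)² = 102.96²; (x − 9.1)² + (y + 75.2)² = 74.24²; (x + 12.7)² + (y − 66.3)² = 138.80².
Subtracting pairs of circle equations eliminates x²+y² and gives linear equations (the radical axes):
-180.2 x − 268.2 y = -2482.82
-223.8 x + 14.8 y = -17417.55
Solving the 2×2 system: x ≈ 75.1, y ≈ -41.2 km.
Check against A (with the unrounded x, y): √((x − 99.2)²+(y − 58.9)²) = 102.96 ≈ 102.96 km. ✓

75.1 km east, -41.2 km north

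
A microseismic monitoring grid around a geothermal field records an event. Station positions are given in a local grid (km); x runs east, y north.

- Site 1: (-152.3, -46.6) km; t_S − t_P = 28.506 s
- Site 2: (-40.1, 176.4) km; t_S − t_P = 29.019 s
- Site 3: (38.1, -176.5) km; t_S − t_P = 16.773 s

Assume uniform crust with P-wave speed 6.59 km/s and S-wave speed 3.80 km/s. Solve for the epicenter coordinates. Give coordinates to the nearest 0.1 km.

Distance from S−P lag: d = Δt · v_P v_S / (v_P − v_S) = Δt · (6.59·3.80)/(6.59−3.80) ≈ 8.9756·Δt.
So d_Site 1 = 255.86, d_Site 2 = 260.46, d_Site 3 = 150.55 km.
Circle about each station: (x + 152.3)² + (y + 46.6)² = 255.86²; (x + 40.1)² + (y − 176.4)² = 260.46²; (x − 38.1)² + (y + 176.5)² = 150.55².
Subtracting pairs of circle equations eliminates x²+y² and gives linear equations (the radical axes):
224.4 x + 446.0 y = 4983.05
380.8 x − 259.8 y = 50036.05
Solving the 2×2 system: x ≈ 103.5, y ≈ -40.9 km.
Check against Site 1 (with the unrounded x, y): √((x + 152.3)²+(y + 46.6)²) = 255.86 ≈ 255.86 km. ✓

(103.5, -40.9)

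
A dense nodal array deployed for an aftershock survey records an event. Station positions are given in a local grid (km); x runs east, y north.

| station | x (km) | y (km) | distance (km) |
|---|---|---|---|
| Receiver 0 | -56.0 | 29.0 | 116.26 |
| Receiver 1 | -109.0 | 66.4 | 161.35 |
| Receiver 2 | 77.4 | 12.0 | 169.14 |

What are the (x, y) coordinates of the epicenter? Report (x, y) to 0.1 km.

(-59.6, -87.2)

Circle about each station: (x + 56.0)² + (y − 29.0)² = 116.26²; (x + 109.0)² + (y − 66.4)² = 161.35²; (x − 77.4)² + (y − 12.0)² = 169.14².
Subtracting the Receiver 0 equation from the Receiver 1 and Receiver 2 equations removes the quadratic terms:
-106.0 x + 74.8 y = -204.47
266.8 x − 34.0 y = -12934.19
Solving the 2×2 system: x ≈ -59.6, y ≈ -87.2 km.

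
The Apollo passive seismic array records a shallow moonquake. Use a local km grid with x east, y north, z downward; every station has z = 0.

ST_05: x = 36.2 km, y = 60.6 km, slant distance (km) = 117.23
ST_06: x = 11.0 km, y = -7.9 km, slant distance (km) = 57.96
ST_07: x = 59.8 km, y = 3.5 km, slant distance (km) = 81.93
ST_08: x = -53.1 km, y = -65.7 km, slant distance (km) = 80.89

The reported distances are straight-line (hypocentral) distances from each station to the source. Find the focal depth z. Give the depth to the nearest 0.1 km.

depth ≈ 44.7 km

Each station gives a sphere (x−x_i)² + (y−y_i)² + z² = d_i² (stations at z=0).
Subtracting the ST_05 sphere from ST_06 and ST_07: z² cancels, leaving linear equations in x and y:
-50.4 x − 137.0 y = 5584.12
47.2 x − 114.2 y = 5635.84
Solving: x ≈ 10.997, y ≈ -44.806 km (keep extra digits for the depth step; rounded: 11.0, -44.8).
Then from the ST_05 sphere: z² = 117.23² − (x − 36.2)² − (y − 60.6)² with x = 10.997, y = -44.806, so z ≈ 44.691 ≈ 44.7 km.
Check against ST_08 (with the unrounded solution): distance 80.88 ≈ 80.89 km. ✓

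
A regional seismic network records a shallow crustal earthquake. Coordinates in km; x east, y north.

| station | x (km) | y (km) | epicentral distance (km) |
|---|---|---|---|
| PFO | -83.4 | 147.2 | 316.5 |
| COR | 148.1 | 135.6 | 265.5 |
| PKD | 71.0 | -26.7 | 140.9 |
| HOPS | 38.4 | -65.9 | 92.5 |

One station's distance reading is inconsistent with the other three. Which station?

COR

Solve using three stations at a time. Using PFO, PKD, HOPS (subtract circle equations pairwise → linear system) gives (x, y) ≈ (11.8, -154.7).
Distances from that point to each station vs reported:
  PFO: calculated 316.6 vs reported 316.5 → residual 0.1 km
  COR: calculated 320.7 vs reported 265.5 → residual 55.2 km
  PKD: calculated 141.0 vs reported 140.9 → residual 0.1 km
  HOPS: calculated 92.7 vs reported 92.5 → residual 0.2 km
PFO, PKD, HOPS are mutually consistent (residuals ≈ 0); COR is off by 55.2 km.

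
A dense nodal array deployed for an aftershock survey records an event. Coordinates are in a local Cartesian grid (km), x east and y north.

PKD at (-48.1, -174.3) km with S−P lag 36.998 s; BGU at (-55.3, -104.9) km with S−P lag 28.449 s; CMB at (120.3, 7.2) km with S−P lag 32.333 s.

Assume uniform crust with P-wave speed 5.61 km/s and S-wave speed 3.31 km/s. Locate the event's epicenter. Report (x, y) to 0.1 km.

Distance from S−P lag: d = Δt · v_P v_S / (v_P − v_S) = Δt · (5.61·3.31)/(5.61−3.31) ≈ 8.0735·Δt.
So d_PKD = 298.70, d_BGU = 229.68, d_CMB = 261.04 km.
Circle about each station: (x + 48.1)² + (y + 174.3)² = 298.70²; (x + 55.3)² + (y + 104.9)² = 229.68²; (x − 120.3)² + (y − 7.2)² = 261.04².
Subtracting the PKD equation from the BGU and CMB equations removes the quadratic terms:
-14.4 x + 138.8 y = 17836.79
336.8 x + 363.0 y = 2909.64
Solving the 2×2 system: x ≈ -116.8, y ≈ 116.4 km.

x ≈ -116.8 km, y ≈ 116.4 km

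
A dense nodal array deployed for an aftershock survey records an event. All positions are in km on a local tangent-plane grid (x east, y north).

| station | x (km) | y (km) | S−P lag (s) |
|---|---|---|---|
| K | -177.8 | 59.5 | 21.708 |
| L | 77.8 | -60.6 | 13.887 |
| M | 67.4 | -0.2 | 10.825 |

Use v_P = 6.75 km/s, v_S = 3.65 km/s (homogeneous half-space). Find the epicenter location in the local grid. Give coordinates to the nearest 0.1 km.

Distance from S−P lag: d = Δt · v_P v_S / (v_P − v_S) = Δt · (6.75·3.65)/(6.75−3.65) ≈ 7.9476·Δt.
So d_K = 172.53, d_L = 110.37, d_M = 86.03 km.
Circle about each station: (x + 177.8)² + (y − 59.5)² = 172.53²; (x − 77.8)² + (y + 60.6)² = 110.37²; (x − 67.4)² + (y + 0.2)² = 86.03².
Subtracting the K equation from the L and M equations removes the quadratic terms:
511.2 x − 240.2 y = -7842.83
490.4 x − 119.4 y = -8244.85
Solving the 2×2 system: x ≈ -18.4, y ≈ -6.5 km.

-18.4 km east, -6.5 km north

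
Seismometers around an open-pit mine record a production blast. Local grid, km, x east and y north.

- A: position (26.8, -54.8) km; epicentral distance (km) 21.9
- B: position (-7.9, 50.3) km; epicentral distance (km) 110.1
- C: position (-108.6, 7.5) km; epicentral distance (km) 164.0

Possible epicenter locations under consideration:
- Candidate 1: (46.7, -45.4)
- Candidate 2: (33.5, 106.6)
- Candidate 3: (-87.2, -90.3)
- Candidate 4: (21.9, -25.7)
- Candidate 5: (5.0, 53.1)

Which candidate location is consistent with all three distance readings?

For each candidate, compare |candidate − station| to the reported distance:
Candidate 1: residuals A 0.1, B 0.1, C 0.1 → max 0.1 km
Candidate 2: residuals A 139.6, B 40.2, C 9.2 → max 139.6 km
Candidate 3: residuals A 97.5, B 51.3, C 63.9 → max 97.5 km
Candidate 4: residuals A 7.6, B 28.5, C 29.3 → max 29.3 km
Candidate 5: residuals A 88.2, B 96.9, C 41.6 → max 96.9 km
Only Candidate 1 has all residuals ≈ 0.

Candidate 1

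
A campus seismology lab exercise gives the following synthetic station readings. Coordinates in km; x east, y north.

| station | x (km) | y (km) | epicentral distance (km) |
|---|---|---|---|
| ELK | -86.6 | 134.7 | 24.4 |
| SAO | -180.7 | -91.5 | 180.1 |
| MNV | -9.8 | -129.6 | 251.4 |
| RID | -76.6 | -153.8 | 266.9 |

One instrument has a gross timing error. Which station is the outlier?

Solve using three stations at a time. Using ELK, MNV, RID (subtract circle equations pairwise → linear system) gives (x, y) ≈ (-75.4, 113.1).
Distances from that point to each station vs reported:
  ELK: calculated 24.4 vs reported 24.4 → residual 0.0 km
  SAO: calculated 230.1 vs reported 180.1 → residual 50.0 km
  MNV: calculated 251.4 vs reported 251.4 → residual 0.0 km
  RID: calculated 266.9 vs reported 266.9 → residual 0.0 km
ELK, MNV, RID are mutually consistent (residuals ≈ 0); SAO is off by 50.0 km.

SAO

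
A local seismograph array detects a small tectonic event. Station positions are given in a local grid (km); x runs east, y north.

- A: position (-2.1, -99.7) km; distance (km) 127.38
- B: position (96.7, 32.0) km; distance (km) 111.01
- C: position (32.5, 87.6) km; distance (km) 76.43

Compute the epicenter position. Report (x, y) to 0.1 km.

-14.2 km east, 27.1 km north

Circle about each station: (x + 2.1)² + (y + 99.7)² = 127.38²; (x − 96.7)² + (y − 32.0)² = 111.01²; (x − 32.5)² + (y − 87.6)² = 76.43².
Subtracting pairs of circle equations eliminates x²+y² and gives linear equations (the radical axes):
197.6 x + 263.4 y = 4332.83
69.2 x + 374.6 y = 9169.63
Solving the 2×2 system: x ≈ -14.2, y ≈ 27.1 km.
Check against A (with the unrounded x, y): √((x + 2.1)²+(y + 99.7)²) = 127.38 ≈ 127.38 km. ✓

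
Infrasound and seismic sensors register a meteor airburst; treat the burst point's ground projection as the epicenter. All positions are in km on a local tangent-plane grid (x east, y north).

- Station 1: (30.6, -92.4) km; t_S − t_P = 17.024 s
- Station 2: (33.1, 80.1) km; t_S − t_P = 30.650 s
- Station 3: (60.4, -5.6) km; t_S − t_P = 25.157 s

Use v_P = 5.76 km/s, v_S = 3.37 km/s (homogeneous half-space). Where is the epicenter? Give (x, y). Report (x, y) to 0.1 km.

-102.9 km east, -128.4 km north

Distance from S−P lag: d = Δt · v_P v_S / (v_P − v_S) = Δt · (5.76·3.37)/(5.76−3.37) ≈ 8.1218·Δt.
So d_Station 1 = 138.27, d_Station 2 = 248.93, d_Station 3 = 204.32 km.
Circle about each station: (x − 30.6)² + (y + 92.4)² = 138.27²; (x − 33.1)² + (y − 80.1)² = 248.93²; (x − 60.4)² + (y + 5.6)² = 204.32².
Subtracting the Station 1 equation from the Station 2 and Station 3 equations removes the quadratic terms:
5.0 x + 345.0 y = -44810.05
59.6 x + 173.6 y = -28422.67
Solving the 2×2 system: x ≈ -102.9, y ≈ -128.4 km.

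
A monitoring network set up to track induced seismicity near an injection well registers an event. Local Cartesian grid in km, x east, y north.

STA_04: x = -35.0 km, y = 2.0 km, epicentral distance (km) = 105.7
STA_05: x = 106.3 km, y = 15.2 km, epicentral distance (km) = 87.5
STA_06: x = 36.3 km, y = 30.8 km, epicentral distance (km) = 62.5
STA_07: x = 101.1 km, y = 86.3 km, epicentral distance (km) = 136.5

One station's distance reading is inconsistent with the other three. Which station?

STA_04

Solve using three stations at a time. Using STA_05, STA_06, STA_07 (subtract circle equations pairwise → linear system) gives (x, y) ≈ (32.3, -31.7).
Distances from that point to each station vs reported:
  STA_04: calculated 75.3 vs reported 105.7 → residual 30.4 km
  STA_05: calculated 87.6 vs reported 87.5 → residual 0.1 km
  STA_06: calculated 62.6 vs reported 62.5 → residual 0.1 km
  STA_07: calculated 136.5 vs reported 136.5 → residual 0.0 km
STA_05, STA_06, STA_07 are mutually consistent (residuals ≈ 0); STA_04 is off by 30.4 km.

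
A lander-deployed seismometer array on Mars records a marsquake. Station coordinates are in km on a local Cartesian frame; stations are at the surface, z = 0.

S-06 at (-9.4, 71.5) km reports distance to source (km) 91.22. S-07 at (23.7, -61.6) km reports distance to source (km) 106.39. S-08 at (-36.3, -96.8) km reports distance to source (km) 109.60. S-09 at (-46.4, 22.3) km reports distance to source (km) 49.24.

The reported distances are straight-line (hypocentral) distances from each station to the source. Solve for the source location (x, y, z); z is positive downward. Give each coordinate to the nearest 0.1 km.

(-48.4, 2.4, 45.0)

Each station gives a sphere (x−x_i)² + (y−y_i)² + z² = d_i² (stations at z=0).
Subtracting the S-06 sphere from S-07 and S-08: z² cancels, leaving linear equations in x and y:
66.2 x − 266.2 y = -3842.10
-53.8 x − 336.6 y = 1796.25
Solving: x ≈ -48.393, y ≈ 2.398 km (keep extra digits for the depth step; rounded: -48.4, 2.4).
Then from the S-06 sphere: z² = 91.22² − (x + 9.4)² − (y − 71.5)² with x = -48.393, y = 2.398, so z ≈ 45.006 ≈ 45.0 km.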